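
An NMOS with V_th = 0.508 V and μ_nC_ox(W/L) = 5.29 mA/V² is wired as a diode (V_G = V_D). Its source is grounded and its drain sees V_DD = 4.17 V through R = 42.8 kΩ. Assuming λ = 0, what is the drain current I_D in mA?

I_D = 0.0815 mA

With gate tied to drain, V_GS = V_DS ≥ V_GS − V_th, so the device is in saturation.
KCL at the drain: ½ k_n (V_GS − V_th)² = (V_DD − V_GS)/R.
Let x = V_GS − 0.508. Then 113 x² + x − 3.662 = 0, giving x = 0.175 V (positive root), so V_GS = 0.683 V.
I_D = (V_DD − V_GS)/R = (4.17 − 0.683) / 42.8 = 0.0815 mA.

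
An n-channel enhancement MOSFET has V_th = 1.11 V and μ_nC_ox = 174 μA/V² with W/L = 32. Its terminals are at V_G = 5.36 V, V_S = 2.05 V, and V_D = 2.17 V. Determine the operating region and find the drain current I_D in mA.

Triode; I_D = 1.43 mA

V_GS = V_G − V_S = 5.36 − 2.05 = 3.31 V; V_DS = V_D − V_S = 2.17 − 2.05 = 0.12 V.
k_n = μ_nC_ox · (W/L) = 5.568 mA/V².
V_ov = V_GS − V_th = 3.31 − 1.11 = 2.2 V.
Since V_DS = 0.12 V < V_ov = 2.2 V, the device is in the triode region.
I_D = k_n [V_ov · V_DS − ½ V_DS²] = 5.568 × [2.2 × 0.12 − 0.5 × 0.12²] = 1.43 mA.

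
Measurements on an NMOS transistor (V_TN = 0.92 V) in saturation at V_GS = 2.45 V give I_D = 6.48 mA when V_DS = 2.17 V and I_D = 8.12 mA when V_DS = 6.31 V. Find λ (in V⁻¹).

With V_GS fixed, I_D ∝ (1 + λ V_DS) in saturation, so I_D2/I_D1 = (1 + λ V_DS2)/(1 + λ V_DS1).
8.12/6.48 = 1.253 = (1 + 6.31 λ)/(1 + 2.17 λ).
Solving: λ (I_D1 V_DS2 − I_D2 V_DS1) = I_D2 − I_D1, so λ = (8.12 − 6.48) / (6.48 × 6.31 − 8.12 × 2.17) = 1.64 / 23.3 = 0.0705 V⁻¹.

λ = 0.0705 V⁻¹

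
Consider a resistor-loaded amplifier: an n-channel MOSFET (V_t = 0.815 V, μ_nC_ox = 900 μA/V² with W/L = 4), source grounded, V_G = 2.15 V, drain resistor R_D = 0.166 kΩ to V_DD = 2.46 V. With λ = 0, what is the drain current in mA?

V_GS = V_G = 2.15 V, so V_ov = 2.15 − 0.815 = 1.33 V.
k_n = μ_nC_ox · (W/L) = 3.6 mA/V².
Assume saturation: I_D = ½ k_n V_ov² = 0.5 × 3.6 × 1.33² = 3.21 mA, giving V_DS = V_DD − I_D R_D = 2.46 − 3.21 × 0.166 = 1.93 V.
V_DS = 1.93 V ≥ V_ov = 1.33 V, confirming saturation.

I_D = 3.21 mA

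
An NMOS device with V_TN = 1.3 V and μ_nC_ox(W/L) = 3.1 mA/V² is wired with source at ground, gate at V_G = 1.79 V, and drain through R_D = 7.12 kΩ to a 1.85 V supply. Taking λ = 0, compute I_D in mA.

V_GS = V_G = 1.79 V, so V_ov = 1.79 − 1.3 = 0.49 V.
Assume saturation: I_D = ½ k_n V_ov² = 0.5 × 3.1 × 0.49² = 0.372 mA, giving V_DS = V_DD − I_D R_D = 1.85 − 0.372 × 7.12 = -0.8 V.
But -0.8 V < V_ov = 0.49 V, so the device is actually in triode.
In triode I_D = k_n[V_ov V_DS − ½ V_DS²] and I_D = (V_DD − V_DS)/R_D. Equating: 11 V_DS² − 11.82 V_DS + 1.85 = 0, giving V_DS = 0.19 V (the root below V_ov).
I_D = (1.85 − 0.19) / 7.12 = 0.233 mA.

I_D = 0.233 mA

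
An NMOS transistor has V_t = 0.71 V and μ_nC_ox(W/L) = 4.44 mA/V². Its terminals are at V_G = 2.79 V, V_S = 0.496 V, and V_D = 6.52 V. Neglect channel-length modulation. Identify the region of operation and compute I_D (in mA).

V_GS = V_G − V_S = 2.79 − 0.496 = 2.29 V; V_DS = V_D − V_S = 6.52 − 0.496 = 6.02 V.
V_ov = V_GS − V_t = 2.29 − 0.71 = 1.58 V.
Since V_DS = 6.02 V ≥ V_ov = 1.58 V, the device is in saturation.
I_D = ½ k_n V_ov² = 0.5 × 4.44 × 1.58² = 5.57 mA.

Saturation; I_D = 5.57 mA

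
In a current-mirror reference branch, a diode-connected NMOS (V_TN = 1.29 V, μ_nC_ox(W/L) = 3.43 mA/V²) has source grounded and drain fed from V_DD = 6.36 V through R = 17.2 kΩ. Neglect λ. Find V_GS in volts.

V_GS = 1.69 V

With gate tied to drain, V_GS = V_DS ≥ V_GS − V_TN, so the device is in saturation.
KCL at the drain: ½ k_n (V_GS − V_TN)² = (V_DD − V_GS)/R.
Let x = V_GS − 1.29. Then 29.5 x² + x − 5.07 = 0, giving x = 0.398 V (positive root), so V_GS = 1.69 V.
I_D = (V_DD − V_GS)/R = (6.36 − 1.69) / 17.2 = 0.272 mA.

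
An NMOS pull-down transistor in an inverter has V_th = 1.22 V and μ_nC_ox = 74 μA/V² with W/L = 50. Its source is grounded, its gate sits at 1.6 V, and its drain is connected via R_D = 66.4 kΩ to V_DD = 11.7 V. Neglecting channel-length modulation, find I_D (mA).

V_GS = V_G = 1.6 V, so V_ov = 1.6 − 1.22 = 0.38 V.
k_n = μ_nC_ox · (W/L) = 3.7 mA/V².
Assume saturation: I_D = ½ k_n V_ov² = 0.5 × 3.7 × 0.38² = 0.267 mA, giving V_DS = V_DD − I_D R_D = 11.7 − 0.267 × 66.4 = -6.04 V.
But -6.04 V < V_ov = 0.38 V, so the device is actually in triode.
In triode I_D = k_n[V_ov V_DS − ½ V_DS²] and I_D = (V_DD − V_DS)/R_D. Equating: 123 V_DS² − 94.36 V_DS + 11.7 = 0, giving V_DS = 0.155 V (the root below V_ov).
I_D = (11.7 − 0.155) / 66.4 = 0.174 mA.

I_D = 0.174 mA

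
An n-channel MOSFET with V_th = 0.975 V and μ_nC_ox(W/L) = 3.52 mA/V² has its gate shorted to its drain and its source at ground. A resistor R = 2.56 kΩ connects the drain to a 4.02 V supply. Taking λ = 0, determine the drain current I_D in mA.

With gate tied to drain, V_GS = V_DS ≥ V_GS − V_th, so the device is in saturation.
KCL at the drain: ½ k_n (V_GS − V_th)² = (V_DD − V_GS)/R.
Let x = V_GS − 0.975. Then 4.51 x² + x − 3.045 = 0, giving x = 0.719 V (positive root), so V_GS = 1.69 V.
I_D = (V_DD − V_GS)/R = (4.02 − 1.69) / 2.56 = 0.909 mA.

I_D = 0.909 mA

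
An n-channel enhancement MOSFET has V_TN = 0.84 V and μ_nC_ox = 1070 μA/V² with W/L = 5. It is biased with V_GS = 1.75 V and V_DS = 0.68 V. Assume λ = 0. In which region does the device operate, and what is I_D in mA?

k_n = μ_nC_ox · (W/L) = 5.35 mA/V².
V_ov = V_GS − V_TN = 1.75 − 0.84 = 0.91 V.
Since V_DS = 0.68 V < V_ov = 0.91 V, the device is in the triode region.
I_D = k_n [V_ov · V_DS − ½ V_DS²] = 5.35 × [0.91 × 0.68 − 0.5 × 0.68²] = 2.07 mA.

Triode; I_D = 2.07 mA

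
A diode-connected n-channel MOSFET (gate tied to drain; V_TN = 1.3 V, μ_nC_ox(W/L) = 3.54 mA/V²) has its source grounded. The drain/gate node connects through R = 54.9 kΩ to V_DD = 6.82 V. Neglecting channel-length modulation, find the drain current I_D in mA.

I_D = 0.0963 mA

With gate tied to drain, V_GS = V_DS ≥ V_GS − V_TN, so the device is in saturation.
KCL at the drain: ½ k_n (V_GS − V_TN)² = (V_DD − V_GS)/R.
Let x = V_GS − 1.3. Then 97.2 x² + x − 5.52 = 0, giving x = 0.233 V (positive root), so V_GS = 1.53 V.
I_D = (V_DD − V_GS)/R = (6.82 − 1.53) / 54.9 = 0.0963 mA.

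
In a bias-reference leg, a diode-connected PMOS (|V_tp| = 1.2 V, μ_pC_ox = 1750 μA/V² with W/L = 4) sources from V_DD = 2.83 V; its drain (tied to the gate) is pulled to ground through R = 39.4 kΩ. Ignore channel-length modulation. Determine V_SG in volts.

V_SG = 1.31 V

With gate tied to drain, V_SG = V_SD ≥ V_SG − |V_tp|, so the device is in saturation.
k_p = μ_pC_ox · (W/L) = 7 mA/V².
KCL at the drain: ½ k_p (V_SG − |V_tp|)² = (V_DD − V_SG)/R.
Let x = V_SG − 1.2. Then 138 x² + x − 1.63 = 0, giving x = 0.105 V (positive root), so V_SG = 1.31 V.
I_D = (V_DD − V_SG)/R = (2.83 − 1.31) / 39.4 = 0.0387 mA.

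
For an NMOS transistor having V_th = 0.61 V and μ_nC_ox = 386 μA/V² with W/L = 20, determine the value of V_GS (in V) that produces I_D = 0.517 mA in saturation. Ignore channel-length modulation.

V_GS = 0.976 V

k_n = μ_nC_ox · (W/L) = 7.72 mA/V².
In saturation I_D = ½ k_n (V_GS − V_th)², so V_GS − V_th = √(2 I_D / k_n) = √(2 × 0.517 / 7.72) = 0.366 V.
V_GS = 0.61 + 0.366 = 0.976 V.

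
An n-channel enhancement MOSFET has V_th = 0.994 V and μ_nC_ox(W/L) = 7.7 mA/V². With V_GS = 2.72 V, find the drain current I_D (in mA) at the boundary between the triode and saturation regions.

At the boundary V_DS = V_ov = V_GS − V_th = 2.72 − 0.994 = 1.73 V.
I_D = ½ k_n V_ov² = 0.5 × 7.7 × 1.73² = 11.5 mA.

I_D = 11.5 mA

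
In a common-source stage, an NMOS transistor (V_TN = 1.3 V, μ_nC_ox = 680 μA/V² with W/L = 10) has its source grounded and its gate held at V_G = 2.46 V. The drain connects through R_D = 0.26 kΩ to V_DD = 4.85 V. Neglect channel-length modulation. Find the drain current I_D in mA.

V_GS = V_G = 2.46 V, so V_ov = 2.46 − 1.3 = 1.16 V.
k_n = μ_nC_ox · (W/L) = 6.8 mA/V².
Assume saturation: I_D = ½ k_n V_ov² = 0.5 × 6.8 × 1.16² = 4.58 mA, giving V_DS = V_DD − I_D R_D = 4.85 − 4.58 × 0.26 = 3.66 V.
V_DS = 3.66 V ≥ V_ov = 1.16 V, confirming saturation.

I_D = 4.58 mA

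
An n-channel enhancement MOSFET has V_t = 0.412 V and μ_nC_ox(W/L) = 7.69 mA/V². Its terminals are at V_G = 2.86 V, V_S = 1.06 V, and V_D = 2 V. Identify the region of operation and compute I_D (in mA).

Triode; I_D = 6.64 mA

V_GS = V_G − V_S = 2.86 − 1.06 = 1.8 V; V_DS = V_D − V_S = 2 − 1.06 = 0.94 V.
V_ov = V_GS − V_t = 1.8 − 0.412 = 1.39 V.
Since V_DS = 0.94 V < V_ov = 1.39 V, the device is in the triode region.
I_D = k_n [V_ov · V_DS − ½ V_DS²] = 7.69 × [1.39 × 0.94 − 0.5 × 0.94²] = 6.64 mA.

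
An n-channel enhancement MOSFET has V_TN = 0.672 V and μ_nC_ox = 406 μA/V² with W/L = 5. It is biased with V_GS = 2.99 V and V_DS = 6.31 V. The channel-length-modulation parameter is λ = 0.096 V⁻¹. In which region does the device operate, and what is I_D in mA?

k_n = μ_nC_ox · (W/L) = 2.03 mA/V².
V_ov = V_GS − V_TN = 2.99 − 0.672 = 2.32 V.
Since V_DS = 6.31 V ≥ V_ov = 2.32 V, the device is in saturation.
I_D = ½ k_n V_ov² (1 + λ V_DS) = 0.5 × 2.03 × 2.32² × (1 + 0.096 × 6.31) = 8.76 mA.

Saturation; I_D = 8.76 mA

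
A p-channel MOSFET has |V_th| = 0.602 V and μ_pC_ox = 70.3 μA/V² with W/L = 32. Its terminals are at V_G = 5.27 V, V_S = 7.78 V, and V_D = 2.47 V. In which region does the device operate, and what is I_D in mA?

Saturation; I_D = 4.09 mA

V_SG = V_S − V_G = 7.78 − 5.27 = 2.51 V; V_SD = V_S − V_D = 7.78 − 2.47 = 5.31 V.
k_p = μ_pC_ox · (W/L) = 2.25 mA/V².
V_ov = V_SG − |V_th| = 2.51 − 0.602 = 1.91 V.
Since V_SD = 5.31 V ≥ V_ov = 1.91 V, the device is in saturation.
I_D = ½ k_p V_ov² = 0.5 × 2.25 × 1.91² = 4.09 mA.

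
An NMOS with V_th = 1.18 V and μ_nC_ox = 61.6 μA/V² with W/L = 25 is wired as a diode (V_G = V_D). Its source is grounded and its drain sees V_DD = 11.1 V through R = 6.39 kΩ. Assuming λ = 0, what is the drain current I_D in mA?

With gate tied to drain, V_GS = V_DS ≥ V_GS − V_th, so the device is in saturation.
k_n = μ_nC_ox · (W/L) = 1.54 mA/V².
KCL at the drain: ½ k_n (V_GS − V_th)² = (V_DD − V_GS)/R.
Let x = V_GS − 1.18. Then 4.92 x² + x − 9.92 = 0, giving x = 1.32 V (positive root), so V_GS = 2.5 V.
I_D = (V_DD − V_GS)/R = (11.1 − 2.5) / 6.39 = 1.35 mA.

I_D = 1.35 mA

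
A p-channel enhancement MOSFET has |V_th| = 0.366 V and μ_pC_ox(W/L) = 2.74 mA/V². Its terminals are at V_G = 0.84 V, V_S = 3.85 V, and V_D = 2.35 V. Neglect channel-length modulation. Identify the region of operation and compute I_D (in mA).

Triode; I_D = 7.78 mA

V_SG = V_S − V_G = 3.85 − 0.84 = 3.01 V; V_SD = V_S − V_D = 3.85 − 2.35 = 1.5 V.
V_ov = V_SG − |V_th| = 3.01 − 0.366 = 2.64 V.
Since V_SD = 1.5 V < V_ov = 2.64 V, the device is in the triode region.
I_D = k_p [V_ov · V_SD − ½ V_SD²] = 2.74 × [2.64 × 1.5 − 0.5 × 1.5²] = 7.78 mA.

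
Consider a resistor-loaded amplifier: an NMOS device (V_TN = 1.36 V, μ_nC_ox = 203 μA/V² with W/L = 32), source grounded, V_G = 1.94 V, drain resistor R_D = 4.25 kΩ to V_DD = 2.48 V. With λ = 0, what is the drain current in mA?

I_D = 0.544 mA

V_GS = V_G = 1.94 V, so V_ov = 1.94 − 1.36 = 0.58 V.
k_n = μ_nC_ox · (W/L) = 6.496 mA/V².
Assume saturation: I_D = ½ k_n V_ov² = 0.5 × 6.496 × 0.58² = 1.09 mA, giving V_DS = V_DD − I_D R_D = 2.48 − 1.09 × 4.25 = -2.16 V.
But -2.16 V < V_ov = 0.58 V, so the device is actually in triode.
In triode I_D = k_n[V_ov V_DS − ½ V_DS²] and I_D = (V_DD − V_DS)/R_D. Equating: 13.8 V_DS² − 17.01 V_DS + 2.48 = 0, giving V_DS = 0.169 V (the root below V_ov).
I_D = (2.48 − 0.169) / 4.25 = 0.544 mA.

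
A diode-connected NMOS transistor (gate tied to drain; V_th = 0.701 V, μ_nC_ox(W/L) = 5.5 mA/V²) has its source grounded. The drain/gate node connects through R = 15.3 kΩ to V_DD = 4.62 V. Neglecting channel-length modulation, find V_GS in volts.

With gate tied to drain, V_GS = V_DS ≥ V_GS − V_th, so the device is in saturation.
KCL at the drain: ½ k_n (V_GS − V_th)² = (V_DD − V_GS)/R.
Let x = V_GS − 0.701. Then 42.1 x² + x − 3.919 = 0, giving x = 0.294 V (positive root), so V_GS = 0.995 V.
I_D = (V_DD − V_GS)/R = (4.62 − 0.995) / 15.3 = 0.237 mA.

V_GS = 0.995 V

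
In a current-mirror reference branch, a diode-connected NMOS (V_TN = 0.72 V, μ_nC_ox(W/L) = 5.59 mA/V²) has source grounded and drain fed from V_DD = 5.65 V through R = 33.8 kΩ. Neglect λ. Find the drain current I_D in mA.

I_D = 0.139 mA

With gate tied to drain, V_GS = V_DS ≥ V_GS − V_TN, so the device is in saturation.
KCL at the drain: ½ k_n (V_GS − V_TN)² = (V_DD − V_GS)/R.
Let x = V_GS − 0.72. Then 94.5 x² + x − 4.93 = 0, giving x = 0.223 V (positive root), so V_GS = 0.943 V.
I_D = (V_DD − V_GS)/R = (5.65 − 0.943) / 33.8 = 0.139 mA.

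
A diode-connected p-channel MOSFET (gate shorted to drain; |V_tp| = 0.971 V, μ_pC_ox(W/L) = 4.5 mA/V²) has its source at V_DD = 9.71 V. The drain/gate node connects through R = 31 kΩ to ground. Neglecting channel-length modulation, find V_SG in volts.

With gate tied to drain, V_SG = V_SD ≥ V_SG − |V_tp|, so the device is in saturation.
KCL at the drain: ½ k_p (V_SG − |V_tp|)² = (V_DD − V_SG)/R.
Let x = V_SG − 0.971. Then 69.8 x² + x − 8.739 = 0, giving x = 0.347 V (positive root), so V_SG = 1.32 V.
I_D = (V_DD − V_SG)/R = (9.71 − 1.32) / 31 = 0.271 mA.

V_SG = 1.32 V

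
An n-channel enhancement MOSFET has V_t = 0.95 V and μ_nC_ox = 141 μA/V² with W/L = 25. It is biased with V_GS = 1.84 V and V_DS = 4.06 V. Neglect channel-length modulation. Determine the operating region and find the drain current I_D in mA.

k_n = μ_nC_ox · (W/L) = 3.525 mA/V².
V_ov = V_GS − V_t = 1.84 − 0.95 = 0.89 V.
Since V_DS = 4.06 V ≥ V_ov = 0.89 V, the device is in saturation.
I_D = ½ k_n V_ov² = 0.5 × 3.525 × 0.89² = 1.4 mA.

Saturation; I_D = 1.40 mA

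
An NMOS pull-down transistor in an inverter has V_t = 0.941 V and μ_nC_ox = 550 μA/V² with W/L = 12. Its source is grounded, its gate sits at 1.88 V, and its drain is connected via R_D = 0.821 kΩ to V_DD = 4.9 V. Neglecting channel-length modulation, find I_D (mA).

I_D = 2.91 mA

V_GS = V_G = 1.88 V, so V_ov = 1.88 − 0.941 = 0.939 V.
k_n = μ_nC_ox · (W/L) = 6.6 mA/V².
Assume saturation: I_D = ½ k_n V_ov² = 0.5 × 6.6 × 0.939² = 2.91 mA, giving V_DS = V_DD − I_D R_D = 4.9 − 2.91 × 0.821 = 2.51 V.
V_DS = 2.51 V ≥ V_ov = 0.939 V, confirming saturation.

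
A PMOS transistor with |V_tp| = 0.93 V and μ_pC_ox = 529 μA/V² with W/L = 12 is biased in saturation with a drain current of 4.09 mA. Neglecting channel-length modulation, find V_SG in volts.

k_p = μ_pC_ox · (W/L) = 6.348 mA/V².
In saturation I_D = ½ k_p (V_SG − |V_tp|)², so V_SG − |V_tp| = √(2 I_D / k_p) = √(2 × 4.09 / 6.348) = 1.14 V.
V_SG = 0.93 + 1.14 = 2.07 V.

V_SG = 2.07 V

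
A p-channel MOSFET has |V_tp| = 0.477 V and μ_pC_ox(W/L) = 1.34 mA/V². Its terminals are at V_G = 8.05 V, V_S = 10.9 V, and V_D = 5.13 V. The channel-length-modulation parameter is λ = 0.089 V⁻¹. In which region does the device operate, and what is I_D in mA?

V_SG = V_S − V_G = 10.9 − 8.05 = 2.85 V; V_SD = V_S − V_D = 10.9 − 5.13 = 5.77 V.
V_ov = V_SG − |V_tp| = 2.85 − 0.477 = 2.37 V.
Since V_SD = 5.77 V ≥ V_ov = 2.37 V, the device is in saturation.
I_D = ½ k_p V_ov² (1 + λ V_SD) = 0.5 × 1.34 × 2.37² × (1 + 0.089 × 5.77) = 5.71 mA.

Saturation; I_D = 5.71 mA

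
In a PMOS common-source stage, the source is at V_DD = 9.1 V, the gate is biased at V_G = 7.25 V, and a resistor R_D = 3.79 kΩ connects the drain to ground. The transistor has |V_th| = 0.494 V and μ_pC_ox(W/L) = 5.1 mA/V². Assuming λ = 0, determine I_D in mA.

I_D = 2.30 mA

V_SG = V_DD − V_G = 9.1 − 7.25 = 1.85 V, so V_ov = 1.85 − 0.494 = 1.36 V.
Assume saturation: I_D = ½ k_p V_ov² = 0.5 × 5.1 × 1.36² = 4.69 mA, giving V_SD = V_DD − I_D R_D = 9.1 − 4.69 × 3.79 = -8.67 V.
But -8.67 V < V_ov = 1.36 V, so the device is actually in triode.
In triode I_D = k_p[V_ov V_SD − ½ V_SD²] and I_D = (V_DD − V_SD)/R_D. Equating: 9.66 V_SD² − 27.21 V_SD + 9.1 = 0, giving V_SD = 0.388 V (the root below V_ov).
I_D = (9.1 − 0.388) / 3.79 = 2.3 mA.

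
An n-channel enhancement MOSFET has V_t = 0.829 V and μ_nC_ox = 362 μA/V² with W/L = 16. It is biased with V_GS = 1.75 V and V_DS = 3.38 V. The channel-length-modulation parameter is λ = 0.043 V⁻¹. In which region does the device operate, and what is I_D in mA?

Saturation; I_D = 2.81 mA

k_n = μ_nC_ox · (W/L) = 5.792 mA/V².
V_ov = V_GS − V_t = 1.75 − 0.829 = 0.921 V.
Since V_DS = 3.38 V ≥ V_ov = 0.921 V, the device is in saturation.
I_D = ½ k_n V_ov² (1 + λ V_DS) = 0.5 × 5.792 × 0.921² × (1 + 0.043 × 3.38) = 2.81 mA.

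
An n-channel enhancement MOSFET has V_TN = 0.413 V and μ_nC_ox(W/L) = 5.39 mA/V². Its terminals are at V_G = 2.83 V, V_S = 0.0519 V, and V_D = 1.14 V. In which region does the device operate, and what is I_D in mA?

Triode; I_D = 10.7 mA

V_GS = V_G − V_S = 2.83 − 0.0519 = 2.78 V; V_DS = V_D − V_S = 1.14 − 0.0519 = 1.09 V.
V_ov = V_GS − V_TN = 2.78 − 0.413 = 2.37 V.
Since V_DS = 1.09 V < V_ov = 2.37 V, the device is in the triode region.
I_D = k_n [V_ov · V_DS − ½ V_DS²] = 5.39 × [2.37 × 1.09 − 0.5 × 1.09²] = 10.7 mA.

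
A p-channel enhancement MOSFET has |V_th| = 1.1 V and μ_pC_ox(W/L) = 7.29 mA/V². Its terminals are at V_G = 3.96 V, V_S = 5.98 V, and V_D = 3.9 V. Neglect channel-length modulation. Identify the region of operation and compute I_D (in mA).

Saturation; I_D = 3.09 mA

V_SG = V_S − V_G = 5.98 − 3.96 = 2.02 V; V_SD = V_S − V_D = 5.98 − 3.9 = 2.08 V.
V_ov = V_SG − |V_th| = 2.02 − 1.1 = 0.92 V.
Since V_SD = 2.08 V ≥ V_ov = 0.92 V, the device is in saturation.
I_D = ½ k_p V_ov² = 0.5 × 7.29 × 0.92² = 3.09 mA.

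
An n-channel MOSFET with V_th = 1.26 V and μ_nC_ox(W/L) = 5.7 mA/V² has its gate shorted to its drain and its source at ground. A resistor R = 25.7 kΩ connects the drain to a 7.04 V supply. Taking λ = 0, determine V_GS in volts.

V_GS = 1.53 V

With gate tied to drain, V_GS = V_DS ≥ V_GS − V_th, so the device is in saturation.
KCL at the drain: ½ k_n (V_GS − V_th)² = (V_DD − V_GS)/R.
Let x = V_GS − 1.26. Then 73.2 x² + x − 5.78 = 0, giving x = 0.274 V (positive root), so V_GS = 1.53 V.
I_D = (V_DD − V_GS)/R = (7.04 − 1.53) / 25.7 = 0.214 mA.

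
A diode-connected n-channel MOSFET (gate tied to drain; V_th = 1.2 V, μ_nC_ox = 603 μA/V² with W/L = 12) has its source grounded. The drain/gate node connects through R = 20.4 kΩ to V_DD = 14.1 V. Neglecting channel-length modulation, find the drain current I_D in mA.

I_D = 0.612 mA

With gate tied to drain, V_GS = V_DS ≥ V_GS − V_th, so the device is in saturation.
k_n = μ_nC_ox · (W/L) = 7.236 mA/V².
KCL at the drain: ½ k_n (V_GS − V_th)² = (V_DD − V_GS)/R.
Let x = V_GS − 1.2. Then 73.8 x² + x − 12.9 = 0, giving x = 0.411 V (positive root), so V_GS = 1.61 V.
I_D = (V_DD − V_GS)/R = (14.1 − 1.61) / 20.4 = 0.612 mA.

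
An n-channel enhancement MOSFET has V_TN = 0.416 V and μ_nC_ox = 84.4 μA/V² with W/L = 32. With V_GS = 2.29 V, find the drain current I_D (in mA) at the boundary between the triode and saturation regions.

I_D = 4.74 mA

At the boundary V_DS = V_ov = V_GS − V_TN = 2.29 − 0.416 = 1.87 V.
k_n = μ_nC_ox · (W/L) = 2.701 mA/V².
I_D = ½ k_n V_ov² = 0.5 × 2.701 × 1.87² = 4.74 mA.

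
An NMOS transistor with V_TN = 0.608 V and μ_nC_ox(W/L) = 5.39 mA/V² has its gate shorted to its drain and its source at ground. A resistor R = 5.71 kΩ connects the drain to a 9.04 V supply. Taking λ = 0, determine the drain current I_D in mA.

With gate tied to drain, V_GS = V_DS ≥ V_GS − V_TN, so the device is in saturation.
KCL at the drain: ½ k_n (V_GS − V_TN)² = (V_DD − V_GS)/R.
Let x = V_GS − 0.608. Then 15.4 x² + x − 8.432 = 0, giving x = 0.708 V (positive root), so V_GS = 1.32 V.
I_D = (V_DD − V_GS)/R = (9.04 − 1.32) / 5.71 = 1.35 mA.

I_D = 1.35 mA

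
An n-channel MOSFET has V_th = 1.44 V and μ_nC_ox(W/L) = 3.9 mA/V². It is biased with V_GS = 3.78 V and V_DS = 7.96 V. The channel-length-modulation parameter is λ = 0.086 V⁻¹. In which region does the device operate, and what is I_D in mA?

Saturation; I_D = 18.0 mA

V_ov = V_GS − V_th = 3.78 − 1.44 = 2.34 V.
Since V_DS = 7.96 V ≥ V_ov = 2.34 V, the device is in saturation.
I_D = ½ k_n V_ov² (1 + λ V_DS) = 0.5 × 3.9 × 2.34² × (1 + 0.086 × 7.96) = 18 mA.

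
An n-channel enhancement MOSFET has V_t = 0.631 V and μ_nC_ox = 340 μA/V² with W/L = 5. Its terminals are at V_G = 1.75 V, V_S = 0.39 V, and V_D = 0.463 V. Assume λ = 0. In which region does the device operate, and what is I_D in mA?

V_GS = V_G − V_S = 1.75 − 0.39 = 1.36 V; V_DS = V_D − V_S = 0.463 − 0.39 = 0.073 V.
k_n = μ_nC_ox · (W/L) = 1.7 mA/V².
V_ov = V_GS − V_t = 1.36 − 0.631 = 0.729 V.
Since V_DS = 0.073 V < V_ov = 0.729 V, the device is in the triode region.
I_D = k_n [V_ov · V_DS − ½ V_DS²] = 1.7 × [0.729 × 0.073 − 0.5 × 0.073²] = 0.0859 mA.

Triode; I_D = 0.0859 mA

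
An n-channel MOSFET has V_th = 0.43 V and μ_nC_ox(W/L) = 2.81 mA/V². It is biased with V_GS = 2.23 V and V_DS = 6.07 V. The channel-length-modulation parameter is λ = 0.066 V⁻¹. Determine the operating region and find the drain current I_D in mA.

Saturation; I_D = 6.38 mA

V_ov = V_GS − V_th = 2.23 − 0.43 = 1.8 V.
Since V_DS = 6.07 V ≥ V_ov = 1.8 V, the device is in saturation.
I_D = ½ k_n V_ov² (1 + λ V_DS) = 0.5 × 2.81 × 1.8² × (1 + 0.066 × 6.07) = 6.38 mA.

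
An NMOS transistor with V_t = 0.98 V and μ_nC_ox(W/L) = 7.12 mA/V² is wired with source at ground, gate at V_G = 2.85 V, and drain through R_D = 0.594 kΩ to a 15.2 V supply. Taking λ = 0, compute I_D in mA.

I_D = 12.4 mA

V_GS = V_G = 2.85 V, so V_ov = 2.85 − 0.98 = 1.87 V.
Assume saturation: I_D = ½ k_n V_ov² = 0.5 × 7.12 × 1.87² = 12.4 mA, giving V_DS = V_DD − I_D R_D = 15.2 − 12.4 × 0.594 = 7.81 V.
V_DS = 7.81 V ≥ V_ov = 1.87 V, confirming saturation.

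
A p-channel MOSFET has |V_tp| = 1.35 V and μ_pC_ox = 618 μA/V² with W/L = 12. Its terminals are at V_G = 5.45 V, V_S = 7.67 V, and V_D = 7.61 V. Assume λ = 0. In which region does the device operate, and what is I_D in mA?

Triode; I_D = 0.374 mA

V_SG = V_S − V_G = 7.67 − 5.45 = 2.22 V; V_SD = V_S − V_D = 7.67 − 7.61 = 0.06 V.
k_p = μ_pC_ox · (W/L) = 7.416 mA/V².
V_ov = V_SG − |V_tp| = 2.22 − 1.35 = 0.87 V.
Since V_SD = 0.06 V < V_ov = 0.87 V, the device is in the triode region.
I_D = k_p [V_ov · V_SD − ½ V_SD²] = 7.416 × [0.87 × 0.06 − 0.5 × 0.06²] = 0.374 mA.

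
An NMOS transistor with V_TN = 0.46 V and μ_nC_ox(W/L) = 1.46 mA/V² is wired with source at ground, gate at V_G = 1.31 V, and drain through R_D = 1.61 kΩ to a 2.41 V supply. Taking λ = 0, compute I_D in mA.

V_GS = V_G = 1.31 V, so V_ov = 1.31 − 0.46 = 0.85 V.
Assume saturation: I_D = ½ k_n V_ov² = 0.5 × 1.46 × 0.85² = 0.527 mA, giving V_DS = V_DD − I_D R_D = 2.41 − 0.527 × 1.61 = 1.56 V.
V_DS = 1.56 V ≥ V_ov = 0.85 V, confirming saturation.

I_D = 0.527 mA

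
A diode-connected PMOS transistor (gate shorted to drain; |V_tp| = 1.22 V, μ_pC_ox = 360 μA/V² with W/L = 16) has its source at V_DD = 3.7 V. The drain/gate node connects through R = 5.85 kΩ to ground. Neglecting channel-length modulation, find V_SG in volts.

With gate tied to drain, V_SG = V_SD ≥ V_SG − |V_tp|, so the device is in saturation.
k_p = μ_pC_ox · (W/L) = 5.76 mA/V².
KCL at the drain: ½ k_p (V_SG − |V_tp|)² = (V_DD − V_SG)/R.
Let x = V_SG − 1.22. Then 16.8 x² + x − 2.48 = 0, giving x = 0.355 V (positive root), so V_SG = 1.58 V.
I_D = (V_DD − V_SG)/R = (3.7 − 1.58) / 5.85 = 0.363 mA.

V_SG = 1.58 V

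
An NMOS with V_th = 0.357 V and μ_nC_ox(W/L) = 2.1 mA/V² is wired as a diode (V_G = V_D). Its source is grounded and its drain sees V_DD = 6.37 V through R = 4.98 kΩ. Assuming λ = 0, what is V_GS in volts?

V_GS = 1.34 V

With gate tied to drain, V_GS = V_DS ≥ V_GS − V_th, so the device is in saturation.
KCL at the drain: ½ k_n (V_GS − V_th)² = (V_DD − V_GS)/R.
Let x = V_GS − 0.357. Then 5.23 x² + x − 6.013 = 0, giving x = 0.981 V (positive root), so V_GS = 1.34 V.
I_D = (V_DD − V_GS)/R = (6.37 − 1.34) / 4.98 = 1.01 mA.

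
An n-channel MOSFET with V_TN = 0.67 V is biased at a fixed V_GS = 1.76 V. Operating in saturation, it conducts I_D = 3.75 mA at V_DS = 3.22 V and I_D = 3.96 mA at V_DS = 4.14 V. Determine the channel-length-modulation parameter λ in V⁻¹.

λ = 0.0757 V⁻¹

With V_GS fixed, I_D ∝ (1 + λ V_DS) in saturation, so I_D2/I_D1 = (1 + λ V_DS2)/(1 + λ V_DS1).
3.96/3.75 = 1.056 = (1 + 4.14 λ)/(1 + 3.22 λ).
Solving: λ (I_D1 V_DS2 − I_D2 V_DS1) = I_D2 − I_D1, so λ = (3.96 − 3.75) / (3.75 × 4.14 − 3.96 × 3.22) = 0.21 / 2.77 = 0.0757 V⁻¹.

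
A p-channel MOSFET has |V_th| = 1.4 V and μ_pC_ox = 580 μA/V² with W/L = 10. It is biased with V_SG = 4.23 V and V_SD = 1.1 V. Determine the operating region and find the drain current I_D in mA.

Triode; I_D = 14.5 mA

k_p = μ_pC_ox · (W/L) = 5.8 mA/V².
V_ov = V_SG − |V_th| = 4.23 − 1.4 = 2.83 V.
Since V_SD = 1.1 V < V_ov = 2.83 V, the device is in the triode region.
I_D = k_p [V_ov · V_SD − ½ V_SD²] = 5.8 × [2.83 × 1.1 − 0.5 × 1.1²] = 14.5 mA.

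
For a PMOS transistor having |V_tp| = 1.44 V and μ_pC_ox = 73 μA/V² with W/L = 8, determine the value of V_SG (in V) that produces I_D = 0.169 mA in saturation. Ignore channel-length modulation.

V_SG = 2.20 V

k_p = μ_pC_ox · (W/L) = 0.584 mA/V².
In saturation I_D = ½ k_p (V_SG − |V_tp|)², so V_SG − |V_tp| = √(2 I_D / k_p) = √(2 × 0.169 / 0.584) = 0.761 V.
V_SG = 1.44 + 0.761 = 2.2 V.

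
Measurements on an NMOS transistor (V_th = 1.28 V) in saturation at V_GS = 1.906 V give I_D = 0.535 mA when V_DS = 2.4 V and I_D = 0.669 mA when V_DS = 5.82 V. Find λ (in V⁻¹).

With V_GS fixed, I_D ∝ (1 + λ V_DS) in saturation, so I_D2/I_D1 = (1 + λ V_DS2)/(1 + λ V_DS1).
0.669/0.535 = 1.25 = (1 + 5.82 λ)/(1 + 2.4 λ).
Solving: λ (I_D1 V_DS2 − I_D2 V_DS1) = I_D2 − I_D1, so λ = (0.669 − 0.535) / (0.535 × 5.82 − 0.669 × 2.4) = 0.134 / 1.51 = 0.0889 V⁻¹.

λ = 0.0889 V⁻¹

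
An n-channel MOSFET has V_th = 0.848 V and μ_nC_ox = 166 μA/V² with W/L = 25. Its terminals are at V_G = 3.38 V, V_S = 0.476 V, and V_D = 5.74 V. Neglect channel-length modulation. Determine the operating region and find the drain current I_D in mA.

Saturation; I_D = 8.77 mA

V_GS = V_G − V_S = 3.38 − 0.476 = 2.9 V; V_DS = V_D − V_S = 5.74 − 0.476 = 5.26 V.
k_n = μ_nC_ox · (W/L) = 4.15 mA/V².
V_ov = V_GS − V_th = 2.9 − 0.848 = 2.06 V.
Since V_DS = 5.26 V ≥ V_ov = 2.06 V, the device is in saturation.
I_D = ½ k_n V_ov² = 0.5 × 4.15 × 2.06² = 8.77 mA.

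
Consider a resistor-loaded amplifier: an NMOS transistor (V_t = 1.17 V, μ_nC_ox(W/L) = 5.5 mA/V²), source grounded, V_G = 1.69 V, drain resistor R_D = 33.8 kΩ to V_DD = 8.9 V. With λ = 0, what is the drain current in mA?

I_D = 0.260 mA

V_GS = V_G = 1.69 V, so V_ov = 1.69 − 1.17 = 0.52 V.
Assume saturation: I_D = ½ k_n V_ov² = 0.5 × 5.5 × 0.52² = 0.744 mA, giving V_DS = V_DD − I_D R_D = 8.9 − 0.744 × 33.8 = -16.2 V.
But -16.2 V < V_ov = 0.52 V, so the device is actually in triode.
In triode I_D = k_n[V_ov V_DS − ½ V_DS²] and I_D = (V_DD − V_DS)/R_D. Equating: 92.9 V_DS² − 97.67 V_DS + 8.9 = 0, giving V_DS = 0.101 V (the root below V_ov).
I_D = (8.9 − 0.101) / 33.8 = 0.26 mA.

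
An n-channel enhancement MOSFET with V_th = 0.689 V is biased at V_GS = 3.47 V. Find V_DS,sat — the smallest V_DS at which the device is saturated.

The boundary between triode and saturation is V_DS = V_GS − V_th = V_ov.
V_ov = 3.47 − 0.689 = 2.78 V.

V_DS,sat = 2.78 V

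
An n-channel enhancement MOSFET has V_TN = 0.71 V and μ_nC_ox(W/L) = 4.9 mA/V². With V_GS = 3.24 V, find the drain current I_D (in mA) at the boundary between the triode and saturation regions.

At the boundary V_DS = V_ov = V_GS − V_TN = 3.24 − 0.71 = 2.53 V.
I_D = ½ k_n V_ov² = 0.5 × 4.9 × 2.53² = 15.7 mA.

I_D = 15.7 mA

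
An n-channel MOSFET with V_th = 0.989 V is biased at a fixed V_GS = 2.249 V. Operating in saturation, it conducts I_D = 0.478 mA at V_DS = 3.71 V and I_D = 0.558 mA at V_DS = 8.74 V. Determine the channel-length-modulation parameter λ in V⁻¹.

λ = 0.0380 V⁻¹

With V_GS fixed, I_D ∝ (1 + λ V_DS) in saturation, so I_D2/I_D1 = (1 + λ V_DS2)/(1 + λ V_DS1).
0.558/0.478 = 1.167 = (1 + 8.74 λ)/(1 + 3.71 λ).
Solving: λ (I_D1 V_DS2 − I_D2 V_DS1) = I_D2 − I_D1, so λ = (0.558 − 0.478) / (0.478 × 8.74 − 0.558 × 3.71) = 0.08 / 2.11 = 0.038 V⁻¹.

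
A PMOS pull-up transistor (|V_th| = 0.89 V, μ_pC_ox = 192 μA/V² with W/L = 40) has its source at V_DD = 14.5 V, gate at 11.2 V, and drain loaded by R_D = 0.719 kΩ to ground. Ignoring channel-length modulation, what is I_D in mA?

V_SG = V_DD − V_G = 14.5 − 11.2 = 3.3 V, so V_ov = 3.3 − 0.89 = 2.41 V.
k_p = μ_pC_ox · (W/L) = 7.68 mA/V².
Assume saturation: I_D = ½ k_p V_ov² = 0.5 × 7.68 × 2.41² = 22.3 mA, giving V_SD = V_DD − I_D R_D = 14.5 − 22.3 × 0.719 = -1.54 V.
But -1.54 V < V_ov = 2.41 V, so the device is actually in triode.
In triode I_D = k_p[V_ov V_SD − ½ V_SD²] and I_D = (V_DD − V_SD)/R_D. Equating: 2.76 V_SD² − 14.31 V_SD + 14.5 = 0, giving V_SD = 1.38 V (the root below V_ov).
I_D = (14.5 − 1.38) / 0.719 = 18.2 mA.

I_D = 18.2 mA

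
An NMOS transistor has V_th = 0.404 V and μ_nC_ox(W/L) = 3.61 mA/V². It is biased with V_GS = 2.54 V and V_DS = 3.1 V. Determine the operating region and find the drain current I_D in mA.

V_ov = V_GS − V_th = 2.54 − 0.404 = 2.14 V.
Since V_DS = 3.1 V ≥ V_ov = 2.14 V, the device is in saturation.
I_D = ½ k_n V_ov² = 0.5 × 3.61 × 2.14² = 8.24 mA.

Saturation; I_D = 8.24 mA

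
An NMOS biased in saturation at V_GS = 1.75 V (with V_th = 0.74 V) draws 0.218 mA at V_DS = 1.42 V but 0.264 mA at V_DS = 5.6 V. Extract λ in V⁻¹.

λ = 0.0544 V⁻¹

With V_GS fixed, I_D ∝ (1 + λ V_DS) in saturation, so I_D2/I_D1 = (1 + λ V_DS2)/(1 + λ V_DS1).
0.264/0.218 = 1.211 = (1 + 5.6 λ)/(1 + 1.42 λ).
Solving: λ (I_D1 V_DS2 − I_D2 V_DS1) = I_D2 − I_D1, so λ = (0.264 − 0.218) / (0.218 × 5.6 − 0.264 × 1.42) = 0.046 / 0.846 = 0.0544 V⁻¹.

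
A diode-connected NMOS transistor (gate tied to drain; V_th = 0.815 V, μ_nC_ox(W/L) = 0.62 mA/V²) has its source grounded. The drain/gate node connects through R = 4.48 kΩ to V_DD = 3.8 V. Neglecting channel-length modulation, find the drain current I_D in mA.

With gate tied to drain, V_GS = V_DS ≥ V_GS − V_th, so the device is in saturation.
KCL at the drain: ½ k_n (V_GS − V_th)² = (V_DD − V_GS)/R.
Let x = V_GS − 0.815. Then 1.39 x² + x − 2.985 = 0, giving x = 1.15 V (positive root), so V_GS = 1.96 V.
I_D = (V_DD − V_GS)/R = (3.8 − 1.96) / 4.48 = 0.41 mA.

I_D = 0.410 mA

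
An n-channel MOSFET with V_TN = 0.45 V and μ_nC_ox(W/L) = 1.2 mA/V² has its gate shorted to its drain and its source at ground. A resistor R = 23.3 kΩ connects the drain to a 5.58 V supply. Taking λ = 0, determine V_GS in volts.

With gate tied to drain, V_GS = V_DS ≥ V_GS − V_TN, so the device is in saturation.
KCL at the drain: ½ k_n (V_GS − V_TN)² = (V_DD − V_GS)/R.
Let x = V_GS − 0.45. Then 14 x² + x − 5.13 = 0, giving x = 0.571 V (positive root), so V_GS = 1.02 V.
I_D = (V_DD − V_GS)/R = (5.58 − 1.02) / 23.3 = 0.196 mA.

V_GS = 1.02 V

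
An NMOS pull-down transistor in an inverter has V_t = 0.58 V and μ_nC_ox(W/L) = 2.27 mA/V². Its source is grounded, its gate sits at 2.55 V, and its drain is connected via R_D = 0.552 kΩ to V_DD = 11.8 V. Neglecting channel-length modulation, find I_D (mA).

I_D = 4.40 mA

V_GS = V_G = 2.55 V, so V_ov = 2.55 − 0.58 = 1.97 V.
Assume saturation: I_D = ½ k_n V_ov² = 0.5 × 2.27 × 1.97² = 4.4 mA, giving V_DS = V_DD − I_D R_D = 11.8 − 4.4 × 0.552 = 9.37 V.
V_DS = 9.37 V ≥ V_ov = 1.97 V, confirming saturation.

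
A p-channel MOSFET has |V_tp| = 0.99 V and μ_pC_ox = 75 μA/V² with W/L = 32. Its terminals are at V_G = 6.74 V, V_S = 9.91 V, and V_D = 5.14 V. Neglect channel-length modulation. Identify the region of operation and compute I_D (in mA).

V_SG = V_S − V_G = 9.91 − 6.74 = 3.17 V; V_SD = V_S − V_D = 9.91 − 5.14 = 4.77 V.
k_p = μ_pC_ox · (W/L) = 2.4 mA/V².
V_ov = V_SG − |V_tp| = 3.17 − 0.99 = 2.18 V.
Since V_SD = 4.77 V ≥ V_ov = 2.18 V, the device is in saturation.
I_D = ½ k_p V_ov² = 0.5 × 2.4 × 2.18² = 5.7 mA.

Saturation; I_D = 5.70 mA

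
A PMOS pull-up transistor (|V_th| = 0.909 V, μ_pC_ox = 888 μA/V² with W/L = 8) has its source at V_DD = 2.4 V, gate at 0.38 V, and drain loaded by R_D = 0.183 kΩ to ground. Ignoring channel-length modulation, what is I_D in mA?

V_SG = V_DD − V_G = 2.4 − 0.38 = 2.02 V, so V_ov = 2.02 − 0.909 = 1.11 V.
k_p = μ_pC_ox · (W/L) = 7.104 mA/V².
Assume saturation: I_D = ½ k_p V_ov² = 0.5 × 7.104 × 1.11² = 4.38 mA, giving V_SD = V_DD − I_D R_D = 2.4 − 4.38 × 0.183 = 1.6 V.
V_SD = 1.6 V ≥ V_ov = 1.11 V, confirming saturation.

I_D = 4.38 mA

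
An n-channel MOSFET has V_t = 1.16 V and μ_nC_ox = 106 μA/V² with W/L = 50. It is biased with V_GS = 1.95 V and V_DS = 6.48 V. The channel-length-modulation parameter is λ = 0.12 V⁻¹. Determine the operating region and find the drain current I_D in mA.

k_n = μ_nC_ox · (W/L) = 5.3 mA/V².
V_ov = V_GS − V_t = 1.95 − 1.16 = 0.79 V.
Since V_DS = 6.48 V ≥ V_ov = 0.79 V, the device is in saturation.
I_D = ½ k_n V_ov² (1 + λ V_DS) = 0.5 × 5.3 × 0.79² × (1 + 0.12 × 6.48) = 2.94 mA.

Saturation; I_D = 2.94 mA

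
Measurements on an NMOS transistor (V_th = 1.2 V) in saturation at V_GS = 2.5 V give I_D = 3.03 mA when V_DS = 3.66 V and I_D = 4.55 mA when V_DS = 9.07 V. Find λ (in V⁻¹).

With V_GS fixed, I_D ∝ (1 + λ V_DS) in saturation, so I_D2/I_D1 = (1 + λ V_DS2)/(1 + λ V_DS1).
4.55/3.03 = 1.502 = (1 + 9.07 λ)/(1 + 3.66 λ).
Solving: λ (I_D1 V_DS2 − I_D2 V_DS1) = I_D2 − I_D1, so λ = (4.55 − 3.03) / (3.03 × 9.07 − 4.55 × 3.66) = 1.52 / 10.8 = 0.14 V⁻¹.

λ = 0.140 V⁻¹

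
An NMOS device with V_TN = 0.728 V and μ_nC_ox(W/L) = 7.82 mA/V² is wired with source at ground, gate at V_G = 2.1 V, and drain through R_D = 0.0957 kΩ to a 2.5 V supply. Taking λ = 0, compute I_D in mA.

V_GS = V_G = 2.1 V, so V_ov = 2.1 − 0.728 = 1.37 V.
Assume saturation: I_D = ½ k_n V_ov² = 0.5 × 7.82 × 1.37² = 7.36 mA, giving V_DS = V_DD − I_D R_D = 2.5 − 7.36 × 0.0957 = 1.8 V.
V_DS = 1.8 V ≥ V_ov = 1.37 V, confirming saturation.

I_D = 7.36 mA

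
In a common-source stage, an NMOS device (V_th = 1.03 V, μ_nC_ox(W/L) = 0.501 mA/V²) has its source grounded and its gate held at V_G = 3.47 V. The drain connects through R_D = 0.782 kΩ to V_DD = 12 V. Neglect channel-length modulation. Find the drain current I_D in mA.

I_D = 1.49 mA

V_GS = V_G = 3.47 V, so V_ov = 3.47 − 1.03 = 2.44 V.
Assume saturation: I_D = ½ k_n V_ov² = 0.5 × 0.501 × 2.44² = 1.49 mA, giving V_DS = V_DD − I_D R_D = 12 − 1.49 × 0.782 = 10.8 V.
V_DS = 10.8 V ≥ V_ov = 2.44 V, confirming saturation.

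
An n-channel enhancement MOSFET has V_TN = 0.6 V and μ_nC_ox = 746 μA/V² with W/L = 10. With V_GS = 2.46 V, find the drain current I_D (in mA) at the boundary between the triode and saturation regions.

I_D = 12.9 mA

At the boundary V_DS = V_ov = V_GS − V_TN = 2.46 − 0.6 = 1.86 V.
k_n = μ_nC_ox · (W/L) = 7.46 mA/V².
I_D = ½ k_n V_ov² = 0.5 × 7.46 × 1.86² = 12.9 mA.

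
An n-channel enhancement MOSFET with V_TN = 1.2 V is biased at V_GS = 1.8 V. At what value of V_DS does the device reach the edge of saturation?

The boundary between triode and saturation is V_DS = V_GS − V_TN = V_ov.
V_ov = 1.8 − 1.2 = 0.6 V.

V_DS,sat = 0.600 V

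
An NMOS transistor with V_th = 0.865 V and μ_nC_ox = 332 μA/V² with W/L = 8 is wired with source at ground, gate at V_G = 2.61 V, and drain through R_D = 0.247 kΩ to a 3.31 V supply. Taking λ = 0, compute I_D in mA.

I_D = 4.04 mA

V_GS = V_G = 2.61 V, so V_ov = 2.61 − 0.865 = 1.74 V.
k_n = μ_nC_ox · (W/L) = 2.656 mA/V².
Assume saturation: I_D = ½ k_n V_ov² = 0.5 × 2.656 × 1.74² = 4.04 mA, giving V_DS = V_DD − I_D R_D = 3.31 − 4.04 × 0.247 = 2.31 V.
V_DS = 2.31 V ≥ V_ov = 1.74 V, confirming saturation.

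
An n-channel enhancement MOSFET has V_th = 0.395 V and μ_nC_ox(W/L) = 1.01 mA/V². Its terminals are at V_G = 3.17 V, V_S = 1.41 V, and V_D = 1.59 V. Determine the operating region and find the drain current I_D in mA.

Triode; I_D = 0.232 mA

V_GS = V_G − V_S = 3.17 − 1.41 = 1.76 V; V_DS = V_D − V_S = 1.59 − 1.41 = 0.18 V.
V_ov = V_GS − V_th = 1.76 − 0.395 = 1.36 V.
Since V_DS = 0.18 V < V_ov = 1.36 V, the device is in the triode region.
I_D = k_n [V_ov · V_DS − ½ V_DS²] = 1.01 × [1.36 × 0.18 − 0.5 × 0.18²] = 0.232 mA.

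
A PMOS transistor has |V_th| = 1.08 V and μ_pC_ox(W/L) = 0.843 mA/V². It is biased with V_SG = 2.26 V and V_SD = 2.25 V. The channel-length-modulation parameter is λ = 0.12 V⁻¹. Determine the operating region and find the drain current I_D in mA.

Saturation; I_D = 0.745 mA

V_ov = V_SG − |V_th| = 2.26 − 1.08 = 1.18 V.
Since V_SD = 2.25 V ≥ V_ov = 1.18 V, the device is in saturation.
I_D = ½ k_p V_ov² (1 + λ V_SD) = 0.5 × 0.843 × 1.18² × (1 + 0.12 × 2.25) = 0.745 mA.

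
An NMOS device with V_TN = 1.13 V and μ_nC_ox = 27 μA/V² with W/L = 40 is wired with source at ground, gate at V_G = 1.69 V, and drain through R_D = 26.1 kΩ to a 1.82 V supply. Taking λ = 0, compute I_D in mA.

V_GS = V_G = 1.69 V, so V_ov = 1.69 − 1.13 = 0.56 V.
k_n = μ_nC_ox · (W/L) = 1.08 mA/V².
Assume saturation: I_D = ½ k_n V_ov² = 0.5 × 1.08 × 0.56² = 0.169 mA, giving V_DS = V_DD − I_D R_D = 1.82 − 0.169 × 26.1 = -2.6 V.
But -2.6 V < V_ov = 0.56 V, so the device is actually in triode.
In triode I_D = k_n[V_ov V_DS − ½ V_DS²] and I_D = (V_DD − V_DS)/R_D. Equating: 14.1 V_DS² − 16.79 V_DS + 1.82 = 0, giving V_DS = 0.121 V (the root below V_ov).
I_D = (1.82 − 0.121) / 26.1 = 0.0651 mA.

I_D = 0.0651 mA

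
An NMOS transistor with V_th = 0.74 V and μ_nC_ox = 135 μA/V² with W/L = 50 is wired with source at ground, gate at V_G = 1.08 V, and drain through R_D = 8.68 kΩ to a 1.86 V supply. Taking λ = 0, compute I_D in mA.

I_D = 0.202 mA

V_GS = V_G = 1.08 V, so V_ov = 1.08 − 0.74 = 0.34 V.
k_n = μ_nC_ox · (W/L) = 6.75 mA/V².
Assume saturation: I_D = ½ k_n V_ov² = 0.5 × 6.75 × 0.34² = 0.39 mA, giving V_DS = V_DD − I_D R_D = 1.86 − 0.39 × 8.68 = -1.53 V.
But -1.53 V < V_ov = 0.34 V, so the device is actually in triode.
In triode I_D = k_n[V_ov V_DS − ½ V_DS²] and I_D = (V_DD − V_DS)/R_D. Equating: 29.3 V_DS² − 20.92 V_DS + 1.86 = 0, giving V_DS = 0.104 V (the root below V_ov).
I_D = (1.86 − 0.104) / 8.68 = 0.202 mA.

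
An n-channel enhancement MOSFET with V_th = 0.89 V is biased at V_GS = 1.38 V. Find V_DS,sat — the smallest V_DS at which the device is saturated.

The boundary between triode and saturation is V_DS = V_GS − V_th = V_ov.
V_ov = 1.38 − 0.89 = 0.49 V.

V_DS,sat = 0.490 V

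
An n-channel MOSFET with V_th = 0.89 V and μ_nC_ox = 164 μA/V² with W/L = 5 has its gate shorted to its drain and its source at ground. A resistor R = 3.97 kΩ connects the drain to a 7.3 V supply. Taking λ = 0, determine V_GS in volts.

V_GS = 2.59 V

With gate tied to drain, V_GS = V_DS ≥ V_GS − V_th, so the device is in saturation.
k_n = μ_nC_ox · (W/L) = 0.82 mA/V².
KCL at the drain: ½ k_n (V_GS − V_th)² = (V_DD − V_GS)/R.
Let x = V_GS − 0.89. Then 1.63 x² + x − 6.41 = 0, giving x = 1.7 V (positive root), so V_GS = 2.59 V.
I_D = (V_DD − V_GS)/R = (7.3 − 2.59) / 3.97 = 1.19 mA.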